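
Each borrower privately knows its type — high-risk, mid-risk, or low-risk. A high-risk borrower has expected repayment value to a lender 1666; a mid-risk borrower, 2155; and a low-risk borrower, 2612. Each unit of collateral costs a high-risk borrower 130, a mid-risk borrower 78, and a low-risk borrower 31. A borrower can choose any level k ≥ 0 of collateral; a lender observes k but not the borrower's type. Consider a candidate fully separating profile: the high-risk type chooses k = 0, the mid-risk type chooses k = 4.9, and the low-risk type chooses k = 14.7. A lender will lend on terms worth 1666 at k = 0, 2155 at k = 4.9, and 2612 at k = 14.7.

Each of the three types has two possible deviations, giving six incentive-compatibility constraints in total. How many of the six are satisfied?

High-risk (own payoff 1666): to k=4.9 gives 2155 − 130×4.9 = 1518 → no gain ✓; to k=14.7 gives 2612 − 130×14.7 = 701 → no gain ✓.
Low-risk (own payoff 2612 − 31×14.7 = 2156.3): to k=0 gives 1666 → no gain ✓; to k=4.9 gives 2155 − 31×4.9 = 2003.1 → no gain ✓.
Mid-risk (own payoff 2155 − 78×4.9 = 1772.8): to k=0 gives 1666 → no gain ✓; to k=14.7 gives 2612 − 78×14.7 = 1465.4 → no gain ✓.
6 of the 6 constraints hold; this profile is a separating equilibrium.

6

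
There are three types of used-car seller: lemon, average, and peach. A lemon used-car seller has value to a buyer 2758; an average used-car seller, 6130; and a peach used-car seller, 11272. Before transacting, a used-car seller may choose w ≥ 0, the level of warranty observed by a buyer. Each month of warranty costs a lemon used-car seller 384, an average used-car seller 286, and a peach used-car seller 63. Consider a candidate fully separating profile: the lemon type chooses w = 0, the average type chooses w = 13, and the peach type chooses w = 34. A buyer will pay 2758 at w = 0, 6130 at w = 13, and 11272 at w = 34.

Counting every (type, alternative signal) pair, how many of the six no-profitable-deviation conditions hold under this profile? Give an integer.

Average (own payoff 6130 − 286×13 = 2412): to w=0 gives 2758 → profitable ✗; to w=34 gives 11272 − 286×34 = 1548 → no gain ✓.
Lemon (own payoff 2758): to w=13 gives 6130 − 384×13 = 1138 → no gain ✓; to w=34 gives 11272 − 384×34 = -1784 → no gain ✓.
Peach (own payoff 11272 − 63×34 = 9130): to w=0 gives 2758 → no gain ✓; to w=13 gives 6130 − 63×13 = 5311 → no gain ✓.
5 of the 6 constraints hold; not an equilibrium.

5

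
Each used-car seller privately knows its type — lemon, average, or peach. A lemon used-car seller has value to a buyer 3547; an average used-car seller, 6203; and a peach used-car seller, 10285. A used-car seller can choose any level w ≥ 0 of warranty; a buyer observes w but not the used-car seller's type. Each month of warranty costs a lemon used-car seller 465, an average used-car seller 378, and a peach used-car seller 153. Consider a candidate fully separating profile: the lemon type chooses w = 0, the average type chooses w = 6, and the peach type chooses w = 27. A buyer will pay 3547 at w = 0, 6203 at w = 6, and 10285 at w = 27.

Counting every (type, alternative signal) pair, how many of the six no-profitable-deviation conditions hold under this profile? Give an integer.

6

Average (own payoff 6203 − 378×6 = 3935): to w=0 gives 3547 → no gain ✓; to w=27 gives 10285 − 378×27 = 79 → no gain ✓.
Lemon (own payoff 3547): to w=6 gives 6203 − 465×6 = 3413 → no gain ✓; to w=27 gives 10285 − 465×27 = -2270 → no gain ✓.
Peach (own payoff 10285 − 153×27 = 6154): to w=0 gives 3547 → no gain ✓; to w=6 gives 6203 − 153×6 = 5285 → no gain ✓.
6 of the 6 constraints hold; this profile is a separating equilibrium.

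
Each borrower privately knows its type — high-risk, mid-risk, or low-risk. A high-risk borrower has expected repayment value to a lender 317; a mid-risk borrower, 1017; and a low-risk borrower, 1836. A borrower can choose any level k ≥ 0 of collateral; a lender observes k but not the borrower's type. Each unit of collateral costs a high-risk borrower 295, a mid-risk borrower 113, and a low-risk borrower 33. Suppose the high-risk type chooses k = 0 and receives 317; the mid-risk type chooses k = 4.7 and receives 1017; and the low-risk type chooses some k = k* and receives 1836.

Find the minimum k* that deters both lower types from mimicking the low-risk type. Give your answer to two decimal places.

11.95

High-risk type (on-path payoff 317) won't mimic when 317 ≥ 1836 − 295·k*, i.e. k* ≥ 5.15.
Mid-risk type (on-path payoff 1017 − 113×4.7 = 485.9) won't mimic when 485.9 ≥ 1836 − 113·k*, i.e. k* ≥ 11.95.
Both must hold, so k* = max(5.15, 11.95) = 11.95. The mid-risk type's constraint binds.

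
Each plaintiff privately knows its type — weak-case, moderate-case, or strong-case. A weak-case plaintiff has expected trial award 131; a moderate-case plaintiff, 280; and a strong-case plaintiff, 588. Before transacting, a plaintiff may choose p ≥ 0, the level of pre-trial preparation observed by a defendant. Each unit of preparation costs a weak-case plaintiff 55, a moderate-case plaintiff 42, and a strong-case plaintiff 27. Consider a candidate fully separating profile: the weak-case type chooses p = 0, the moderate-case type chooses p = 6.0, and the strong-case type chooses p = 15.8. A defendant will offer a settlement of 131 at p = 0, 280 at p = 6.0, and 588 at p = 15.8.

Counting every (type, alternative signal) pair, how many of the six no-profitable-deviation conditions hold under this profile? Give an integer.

5

Weak-case (own payoff 131): to p=6.0 gives 280 − 55×6.0 = -50 → no gain ✓; to p=15.8 gives 588 − 55×15.8 = -281 → no gain ✓.
Strong-case (own payoff 588 − 27×15.8 = 161.4): to p=0 gives 131 → no gain ✓; to p=6.0 gives 280 − 27×6.0 = 118 → no gain ✓.
Moderate-case (own payoff 280 − 42×6.0 = 28): to p=0 gives 131 → profitable ✗; to p=15.8 gives 588 − 42×15.8 = -75.6 → no gain ✓.
5 of the 6 constraints hold; not an equilibrium.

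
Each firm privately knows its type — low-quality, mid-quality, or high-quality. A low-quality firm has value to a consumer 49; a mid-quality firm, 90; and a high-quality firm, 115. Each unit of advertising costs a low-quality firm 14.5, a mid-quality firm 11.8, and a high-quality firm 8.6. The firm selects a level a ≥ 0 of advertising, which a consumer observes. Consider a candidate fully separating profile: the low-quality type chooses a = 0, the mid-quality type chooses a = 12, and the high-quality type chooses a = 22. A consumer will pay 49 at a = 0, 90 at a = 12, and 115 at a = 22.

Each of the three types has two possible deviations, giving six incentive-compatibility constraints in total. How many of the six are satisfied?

3

High-quality (own payoff 115 − 8.6×22 = -74.2): to a=0 gives 49 → profitable ✗; to a=12 gives 90 − 8.6×12 = -13.2 → profitable ✗.
Mid-quality (own payoff 90 − 11.8×12 = -51.6): to a=0 gives 49 → profitable ✗; to a=22 gives 115 − 11.8×22 = -144.6 → no gain ✓.
Low-quality (own payoff 49): to a=12 gives 90 − 14.5×12 = -84 → no gain ✓; to a=22 gives 115 − 14.5×22 = -204 → no gain ✓.
3 of the 6 constraints hold; not an equilibrium.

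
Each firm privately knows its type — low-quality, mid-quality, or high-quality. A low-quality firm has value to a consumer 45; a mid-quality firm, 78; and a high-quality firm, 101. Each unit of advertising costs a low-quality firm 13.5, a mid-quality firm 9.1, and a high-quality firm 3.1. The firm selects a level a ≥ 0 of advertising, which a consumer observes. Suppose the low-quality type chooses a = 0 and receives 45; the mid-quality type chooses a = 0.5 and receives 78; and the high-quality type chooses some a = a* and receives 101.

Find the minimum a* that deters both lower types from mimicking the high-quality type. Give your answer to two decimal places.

Low-quality type (on-path payoff 45) won't mimic when 45 ≥ 101 − 13.5·a*, i.e. a* ≥ 4.15.
Mid-quality type (on-path payoff 78 − 9.1×0.5 = 73.45) won't mimic when 73.45 ≥ 101 − 9.1·a*, i.e. a* ≥ 3.03.
Both must hold, so a* = max(4.15, 3.03) = 4.15. The low-quality type's constraint binds.

4.15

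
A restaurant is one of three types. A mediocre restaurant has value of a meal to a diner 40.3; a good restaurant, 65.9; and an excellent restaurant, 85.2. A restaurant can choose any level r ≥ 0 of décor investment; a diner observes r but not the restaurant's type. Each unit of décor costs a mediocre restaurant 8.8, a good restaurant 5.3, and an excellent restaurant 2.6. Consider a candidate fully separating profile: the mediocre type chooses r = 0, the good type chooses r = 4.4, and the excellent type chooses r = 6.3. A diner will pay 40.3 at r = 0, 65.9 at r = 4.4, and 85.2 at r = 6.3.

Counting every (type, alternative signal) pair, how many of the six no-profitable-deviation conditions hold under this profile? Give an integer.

Mediocre (own payoff 40.3): to r=4.4 gives 65.9 − 8.8×4.4 = 27.18 → no gain ✓; to r=6.3 gives 85.2 − 8.8×6.3 = 29.76 → no gain ✓.
Good (own payoff 65.9 − 5.3×4.4 = 42.58): to r=0 gives 40.3 → no gain ✓; to r=6.3 gives 85.2 − 5.3×6.3 = 51.81 → profitable ✗.
Excellent (own payoff 85.2 − 2.6×6.3 = 68.82): to r=0 gives 40.3 → no gain ✓; to r=4.4 gives 65.9 − 2.6×4.4 = 54.46 → no gain ✓.
5 of the 6 constraints hold; not an equilibrium.

5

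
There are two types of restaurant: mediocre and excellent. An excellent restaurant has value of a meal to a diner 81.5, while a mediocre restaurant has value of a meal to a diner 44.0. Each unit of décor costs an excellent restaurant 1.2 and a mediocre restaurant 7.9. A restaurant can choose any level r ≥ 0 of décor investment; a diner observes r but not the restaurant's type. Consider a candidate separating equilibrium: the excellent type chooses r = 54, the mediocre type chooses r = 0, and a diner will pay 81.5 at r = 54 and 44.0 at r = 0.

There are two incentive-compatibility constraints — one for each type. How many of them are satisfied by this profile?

1

Excellent type: signal → 81.5 − 1.2 × 54 = 16.7; deviate to 0 → 44.0. IC fails (16.7 < 44.0).
Mediocre type: stay at 0 → 44.0; mimic → 81.5 − 7.9 × 54 = -345.1. IC holds (44.0 ≥ -345.1).
1 of 2 constraints hold, so this profile is not an equilibrium.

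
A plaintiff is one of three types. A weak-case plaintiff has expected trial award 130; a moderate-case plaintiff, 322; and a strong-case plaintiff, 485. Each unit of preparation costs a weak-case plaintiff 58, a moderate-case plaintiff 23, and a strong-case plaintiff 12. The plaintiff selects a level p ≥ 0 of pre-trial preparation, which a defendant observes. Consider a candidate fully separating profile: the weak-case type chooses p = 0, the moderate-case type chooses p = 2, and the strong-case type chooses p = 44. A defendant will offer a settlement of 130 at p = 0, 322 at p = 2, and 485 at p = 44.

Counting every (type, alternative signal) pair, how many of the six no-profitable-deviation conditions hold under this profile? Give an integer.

3

Moderate-case (own payoff 322 − 23×2 = 276): to p=0 gives 130 → no gain ✓; to p=44 gives 485 − 23×44 = -527 → no gain ✓.
Weak-case (own payoff 130): to p=2 gives 322 − 58×2 = 206 → profitable ✗; to p=44 gives 485 − 58×44 = -2067 → no gain ✓.
Strong-case (own payoff 485 − 12×44 = -43): to p=0 gives 130 → profitable ✗; to p=2 gives 322 − 12×2 = 298 → profitable ✗.
3 of the 6 constraints hold; not an equilibrium.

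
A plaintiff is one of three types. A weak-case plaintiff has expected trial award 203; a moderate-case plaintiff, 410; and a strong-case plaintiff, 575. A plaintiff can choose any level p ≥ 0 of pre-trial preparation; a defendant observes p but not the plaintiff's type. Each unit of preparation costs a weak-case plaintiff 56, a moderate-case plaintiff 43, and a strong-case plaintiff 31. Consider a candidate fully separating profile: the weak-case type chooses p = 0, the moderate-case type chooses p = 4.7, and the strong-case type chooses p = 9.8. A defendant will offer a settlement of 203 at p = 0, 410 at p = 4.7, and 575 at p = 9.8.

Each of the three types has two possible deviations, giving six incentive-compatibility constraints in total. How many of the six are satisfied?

6

Moderate-case (own payoff 410 − 43×4.7 = 207.9): to p=0 gives 203 → no gain ✓; to p=9.8 gives 575 − 43×9.8 = 153.6 → no gain ✓.
Strong-case (own payoff 575 − 31×9.8 = 271.2): to p=0 gives 203 → no gain ✓; to p=4.7 gives 410 − 31×4.7 = 264.3 → no gain ✓.
Weak-case (own payoff 203): to p=4.7 gives 410 − 56×4.7 = 146.8 → no gain ✓; to p=9.8 gives 575 − 56×9.8 = 26.2 → no gain ✓.
6 of the 6 constraints hold; this profile is a separating equilibrium.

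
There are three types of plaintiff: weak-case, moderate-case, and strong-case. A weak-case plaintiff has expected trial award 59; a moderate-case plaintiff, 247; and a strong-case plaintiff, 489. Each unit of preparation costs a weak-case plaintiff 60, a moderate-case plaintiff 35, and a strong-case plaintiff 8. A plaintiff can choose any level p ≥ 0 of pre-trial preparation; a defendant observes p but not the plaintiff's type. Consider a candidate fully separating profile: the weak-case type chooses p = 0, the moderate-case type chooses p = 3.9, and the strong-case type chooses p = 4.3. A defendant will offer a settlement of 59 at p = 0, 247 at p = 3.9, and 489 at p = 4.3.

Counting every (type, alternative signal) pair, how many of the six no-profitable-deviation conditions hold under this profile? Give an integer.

Moderate-case (own payoff 247 − 35×3.9 = 110.5): to p=0 gives 59 → no gain ✓; to p=4.3 gives 489 − 35×4.3 = 338.5 → profitable ✗.
Strong-case (own payoff 489 − 8×4.3 = 454.6): to p=0 gives 59 → no gain ✓; to p=3.9 gives 247 − 8×3.9 = 215.8 → no gain ✓.
Weak-case (own payoff 59): to p=3.9 gives 247 − 60×3.9 = 13 → no gain ✓; to p=4.3 gives 489 − 60×4.3 = 231 → profitable ✗.
4 of the 6 constraints hold; not an equilibrium.

4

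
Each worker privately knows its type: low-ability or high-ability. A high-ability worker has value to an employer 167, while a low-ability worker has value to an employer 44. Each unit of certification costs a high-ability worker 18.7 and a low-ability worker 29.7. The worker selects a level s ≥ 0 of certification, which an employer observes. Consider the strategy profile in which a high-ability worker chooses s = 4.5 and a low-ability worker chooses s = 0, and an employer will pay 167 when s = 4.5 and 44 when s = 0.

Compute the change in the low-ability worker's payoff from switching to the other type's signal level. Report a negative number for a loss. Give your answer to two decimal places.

-10.65

Playing s = 0 the low-ability worker receives 44.
Deviating to s = 4.5 brings payment 167 at cost 29.7 × 4.5 = 133.65, netting 33.35.
Gain from deviating: 33.35 − 44 = -10.65.
The gain is negative, so the low-ability type's incentive-compatibility constraint is satisfied.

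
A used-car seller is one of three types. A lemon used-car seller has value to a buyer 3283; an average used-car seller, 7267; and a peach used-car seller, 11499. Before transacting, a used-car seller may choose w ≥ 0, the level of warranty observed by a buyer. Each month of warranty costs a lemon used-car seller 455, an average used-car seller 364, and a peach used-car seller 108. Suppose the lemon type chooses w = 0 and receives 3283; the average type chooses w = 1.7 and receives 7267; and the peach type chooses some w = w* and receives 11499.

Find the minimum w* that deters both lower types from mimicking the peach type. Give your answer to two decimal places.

Average type (on-path payoff 7267 − 364×1.7 = 6648.2) won't mimic when 6648.2 ≥ 11499 − 364·w*, i.e. w* ≥ 13.33.
Lemon type (on-path payoff 3283) won't mimic when 3283 ≥ 11499 − 455·w*, i.e. w* ≥ 18.06.
Both must hold, so w* = max(18.06, 13.33) = 18.06. The lemon type's constraint binds.

18.06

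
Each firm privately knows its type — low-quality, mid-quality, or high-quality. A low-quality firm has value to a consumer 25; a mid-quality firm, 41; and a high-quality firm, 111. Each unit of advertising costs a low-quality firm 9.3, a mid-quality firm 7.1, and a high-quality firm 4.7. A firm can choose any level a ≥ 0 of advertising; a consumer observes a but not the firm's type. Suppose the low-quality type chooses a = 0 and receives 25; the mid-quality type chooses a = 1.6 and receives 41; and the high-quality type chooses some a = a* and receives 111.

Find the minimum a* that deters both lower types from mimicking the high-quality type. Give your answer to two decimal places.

11.46

Low-quality type (on-path payoff 25) won't mimic when 25 ≥ 111 − 9.3·a*, i.e. a* ≥ 9.25.
Mid-quality type (on-path payoff 41 − 7.1×1.6 = 29.64) won't mimic when 29.64 ≥ 111 − 7.1·a*, i.e. a* ≥ 11.46.
Both must hold, so a* = max(9.25, 11.46) = 11.46. The mid-quality type's constraint binds.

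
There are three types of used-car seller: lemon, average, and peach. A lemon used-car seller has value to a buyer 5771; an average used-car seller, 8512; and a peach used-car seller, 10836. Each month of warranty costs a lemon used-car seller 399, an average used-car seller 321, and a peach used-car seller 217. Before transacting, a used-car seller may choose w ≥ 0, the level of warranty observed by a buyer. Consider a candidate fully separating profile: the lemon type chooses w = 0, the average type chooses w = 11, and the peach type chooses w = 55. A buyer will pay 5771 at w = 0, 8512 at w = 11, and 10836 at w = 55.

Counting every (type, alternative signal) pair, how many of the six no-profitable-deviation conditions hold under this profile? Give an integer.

Average (own payoff 8512 − 321×11 = 4981): to w=0 gives 5771 → profitable ✗; to w=55 gives 10836 − 321×55 = -6819 → no gain ✓.
Peach (own payoff 10836 − 217×55 = -1099): to w=0 gives 5771 → profitable ✗; to w=11 gives 8512 − 217×11 = 6125 → profitable ✗.
Lemon (own payoff 5771): to w=11 gives 8512 − 399×11 = 4123 → no gain ✓; to w=55 gives 10836 − 399×55 = -11109 → no gain ✓.
3 of the 6 constraints hold; not an equilibrium.

3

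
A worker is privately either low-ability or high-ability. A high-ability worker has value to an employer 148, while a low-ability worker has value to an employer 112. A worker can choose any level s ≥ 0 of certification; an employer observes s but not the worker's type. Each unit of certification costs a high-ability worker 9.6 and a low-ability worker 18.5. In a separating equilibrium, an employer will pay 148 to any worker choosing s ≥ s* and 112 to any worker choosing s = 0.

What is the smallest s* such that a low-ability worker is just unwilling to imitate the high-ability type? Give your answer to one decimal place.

A low-ability worker choosing s = 0 receives 112.
Imitating at s* instead would pay 148 at cost 18.5·s*, netting 148 − 18.5·s*.
Indifference: 112 = 148 − 18.5·s*, so s* = (148 − 112) / 18.5 ≈ 1.9.
This is the low-ability type's binding incentive-compatibility constraint; any s ≥ 1.9 sustains separation on that side.

1.9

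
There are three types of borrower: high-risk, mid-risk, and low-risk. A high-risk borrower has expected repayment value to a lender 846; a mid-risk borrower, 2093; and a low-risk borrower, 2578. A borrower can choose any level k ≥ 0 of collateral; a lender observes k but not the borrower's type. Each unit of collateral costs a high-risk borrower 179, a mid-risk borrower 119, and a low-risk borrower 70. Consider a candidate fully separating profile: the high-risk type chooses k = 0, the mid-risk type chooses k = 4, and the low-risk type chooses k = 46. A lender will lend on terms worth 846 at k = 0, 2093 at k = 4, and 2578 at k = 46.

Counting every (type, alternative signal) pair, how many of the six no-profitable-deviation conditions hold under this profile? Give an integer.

Low-risk (own payoff 2578 − 70×46 = -642): to k=0 gives 846 → profitable ✗; to k=4 gives 2093 − 70×4 = 1813 → profitable ✗.
High-risk (own payoff 846): to k=4 gives 2093 − 179×4 = 1377 → profitable ✗; to k=46 gives 2578 − 179×46 = -5656 → no gain ✓.
Mid-risk (own payoff 2093 − 119×4 = 1617): to k=0 gives 846 → no gain ✓; to k=46 gives 2578 − 119×46 = -2896 → no gain ✓.
3 of the 6 constraints hold; not an equilibrium.

3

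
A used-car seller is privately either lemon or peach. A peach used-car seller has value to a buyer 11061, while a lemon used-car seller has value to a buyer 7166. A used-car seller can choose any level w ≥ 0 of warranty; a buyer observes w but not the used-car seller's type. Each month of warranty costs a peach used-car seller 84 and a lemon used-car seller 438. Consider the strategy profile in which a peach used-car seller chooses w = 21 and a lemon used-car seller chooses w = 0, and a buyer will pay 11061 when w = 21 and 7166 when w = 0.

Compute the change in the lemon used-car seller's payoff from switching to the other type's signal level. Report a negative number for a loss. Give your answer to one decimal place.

-5303.0

Playing w = 0 the lemon used-car seller receives 7166.
Deviating to w = 21 brings payment 11061 at cost 438 × 21 = 9198, netting 1863.
Gain from deviating: 1863 − 7166 = -5303.0.
The gain is negative, so the lemon type's incentive-compatibility constraint is satisfied.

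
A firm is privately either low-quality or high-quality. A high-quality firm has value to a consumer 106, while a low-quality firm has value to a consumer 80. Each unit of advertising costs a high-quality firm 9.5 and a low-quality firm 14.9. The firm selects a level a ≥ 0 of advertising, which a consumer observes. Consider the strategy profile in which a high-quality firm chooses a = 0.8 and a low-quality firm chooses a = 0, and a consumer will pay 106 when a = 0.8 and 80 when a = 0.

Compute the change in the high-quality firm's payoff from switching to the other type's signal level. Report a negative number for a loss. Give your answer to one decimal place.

Playing a = 0.8 the high-quality firm receives 106 − 9.5 × 0.8 = 98.4.
Deviating to a = 0 yields 80 instead.
Gain from deviating: 80 − 98.4 = -18.4.
The gain is negative, so the high-quality type's incentive-compatibility constraint is satisfied.

-18.4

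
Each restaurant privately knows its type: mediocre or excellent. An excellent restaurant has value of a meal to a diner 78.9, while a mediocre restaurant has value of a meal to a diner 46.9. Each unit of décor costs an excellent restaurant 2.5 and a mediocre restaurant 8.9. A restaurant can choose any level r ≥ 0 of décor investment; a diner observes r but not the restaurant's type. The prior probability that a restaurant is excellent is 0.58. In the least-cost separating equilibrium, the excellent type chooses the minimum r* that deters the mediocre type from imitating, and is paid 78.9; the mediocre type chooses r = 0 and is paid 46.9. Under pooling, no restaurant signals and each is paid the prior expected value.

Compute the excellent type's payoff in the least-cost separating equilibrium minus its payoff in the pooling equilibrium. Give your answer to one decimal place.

4.5

Least-cost separating signal: r* solves 46.9 = 78.9 − 8.9·r*, so r* = (78.9 − 46.9)/8.9 ≈ 3.5955.
Excellent type's separating payoff: 78.9 − 2.5 × r* = 78.9 − 2.5 × (78.9 − 46.9)/8.9 = 78.9 − 80/8.9 ≈ 69.911.
Pooling payoff: 0.58 × 78.9 + 0.42 × 46.9 = 65.46.
Difference: 69.911 − 65.46 = 4.451, i.e. 4.5 to one decimal place.
The excellent type prefers to separate.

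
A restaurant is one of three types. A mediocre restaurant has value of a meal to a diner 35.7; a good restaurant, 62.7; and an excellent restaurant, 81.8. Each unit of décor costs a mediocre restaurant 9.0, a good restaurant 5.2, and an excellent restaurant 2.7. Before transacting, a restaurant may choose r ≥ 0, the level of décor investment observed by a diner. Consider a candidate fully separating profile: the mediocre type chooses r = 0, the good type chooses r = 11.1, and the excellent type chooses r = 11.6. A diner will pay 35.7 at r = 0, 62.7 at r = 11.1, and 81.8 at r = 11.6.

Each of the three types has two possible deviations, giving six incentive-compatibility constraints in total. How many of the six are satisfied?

4

Excellent (own payoff 81.8 − 2.7×11.6 = 50.48): to r=0 gives 35.7 → no gain ✓; to r=11.1 gives 62.7 − 2.7×11.1 = 32.73 → no gain ✓.
Mediocre (own payoff 35.7): to r=11.1 gives 62.7 − 9.0×11.1 = -37.2 → no gain ✓; to r=11.6 gives 81.8 − 9.0×11.6 = -22.6 → no gain ✓.
Good (own payoff 62.7 − 5.2×11.1 = 4.98): to r=0 gives 35.7 → profitable ✗; to r=11.6 gives 81.8 − 5.2×11.6 = 21.48 → profitable ✗.
4 of the 6 constraints hold; not an equilibrium.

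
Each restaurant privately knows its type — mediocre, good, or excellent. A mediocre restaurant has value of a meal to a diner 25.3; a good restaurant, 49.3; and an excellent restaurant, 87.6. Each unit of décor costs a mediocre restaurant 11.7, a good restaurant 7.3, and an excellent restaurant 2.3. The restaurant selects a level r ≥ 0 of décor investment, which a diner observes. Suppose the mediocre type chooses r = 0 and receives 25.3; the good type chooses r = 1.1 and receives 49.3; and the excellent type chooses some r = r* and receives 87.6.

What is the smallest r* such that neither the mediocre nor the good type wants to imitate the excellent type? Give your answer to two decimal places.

6.35

Good type (on-path payoff 49.3 − 7.3×1.1 = 41.27) won't mimic when 41.27 ≥ 87.6 − 7.3·r*, i.e. r* ≥ 6.35.
Mediocre type (on-path payoff 25.3) won't mimic when 25.3 ≥ 87.6 − 11.7·r*, i.e. r* ≥ 5.32.
Both must hold, so r* = max(5.32, 6.35) = 6.35. The good type's constraint binds.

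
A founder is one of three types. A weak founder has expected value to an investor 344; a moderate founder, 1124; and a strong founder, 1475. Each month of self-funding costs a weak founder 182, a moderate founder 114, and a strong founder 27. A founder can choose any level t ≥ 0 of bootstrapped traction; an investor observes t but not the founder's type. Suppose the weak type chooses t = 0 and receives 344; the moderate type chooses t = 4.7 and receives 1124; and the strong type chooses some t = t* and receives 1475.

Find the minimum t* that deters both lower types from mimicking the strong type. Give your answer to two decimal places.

7.78

Weak type (on-path payoff 344) won't mimic when 344 ≥ 1475 − 182·t*, i.e. t* ≥ 6.21.
Moderate type (on-path payoff 1124 − 114×4.7 = 588.2) won't mimic when 588.2 ≥ 1475 − 114·t*, i.e. t* ≥ 7.78.
Both must hold, so t* = max(6.21, 7.78) = 7.78. The moderate type's constraint binds.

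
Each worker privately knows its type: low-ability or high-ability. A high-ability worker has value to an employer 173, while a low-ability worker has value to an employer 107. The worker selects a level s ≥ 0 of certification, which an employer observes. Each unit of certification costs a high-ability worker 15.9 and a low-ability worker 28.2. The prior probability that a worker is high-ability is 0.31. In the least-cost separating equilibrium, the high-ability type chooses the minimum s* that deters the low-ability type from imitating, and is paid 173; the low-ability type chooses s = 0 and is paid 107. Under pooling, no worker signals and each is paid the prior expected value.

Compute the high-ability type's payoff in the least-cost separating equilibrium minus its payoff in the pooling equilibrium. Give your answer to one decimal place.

Least-cost separating signal: s* solves 107 = 173 − 28.2·s*, so s* = (173 − 107)/28.2 ≈ 2.3404.
High-ability type's separating payoff: 173 − 15.9 × s* = 173 − 15.9 × (173 − 107)/28.2 = 173 − 1049.4/28.2 ≈ 135.787.
Pooling payoff: 0.31 × 173 + 0.69 × 107 = 127.46.
Difference: 135.787 − 127.46 = 8.327, i.e. 8.3 to one decimal place.
The high-ability type prefers to separate.

8.3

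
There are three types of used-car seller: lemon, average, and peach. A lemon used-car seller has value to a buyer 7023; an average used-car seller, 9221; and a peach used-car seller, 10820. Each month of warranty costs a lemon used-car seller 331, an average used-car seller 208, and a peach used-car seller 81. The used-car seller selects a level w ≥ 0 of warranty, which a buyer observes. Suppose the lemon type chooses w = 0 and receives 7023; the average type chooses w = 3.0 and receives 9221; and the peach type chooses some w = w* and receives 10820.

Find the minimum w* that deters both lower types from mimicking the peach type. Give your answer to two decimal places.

11.47

Lemon type (on-path payoff 7023) won't mimic when 7023 ≥ 10820 − 331·w*, i.e. w* ≥ 11.47.
Average type (on-path payoff 9221 − 208×3.0 = 8597) won't mimic when 8597 ≥ 10820 − 208·w*, i.e. w* ≥ 10.69.
Both must hold, so w* = max(11.47, 10.69) = 11.47. The lemon type's constraint binds.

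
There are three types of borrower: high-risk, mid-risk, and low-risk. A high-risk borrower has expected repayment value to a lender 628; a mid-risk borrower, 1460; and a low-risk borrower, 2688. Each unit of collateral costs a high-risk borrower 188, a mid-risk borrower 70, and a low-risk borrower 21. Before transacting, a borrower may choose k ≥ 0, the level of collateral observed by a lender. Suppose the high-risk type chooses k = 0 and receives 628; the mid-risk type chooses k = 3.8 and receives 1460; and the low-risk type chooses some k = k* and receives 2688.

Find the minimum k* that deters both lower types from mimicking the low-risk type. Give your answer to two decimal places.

21.34

Mid-risk type (on-path payoff 1460 − 70×3.8 = 1194) won't mimic when 1194 ≥ 2688 − 70·k*, i.e. k* ≥ 21.34.
High-risk type (on-path payoff 628) won't mimic when 628 ≥ 2688 − 188·k*, i.e. k* ≥ 10.96.
Both must hold, so k* = max(10.96, 21.34) = 21.34. The mid-risk type's constraint binds.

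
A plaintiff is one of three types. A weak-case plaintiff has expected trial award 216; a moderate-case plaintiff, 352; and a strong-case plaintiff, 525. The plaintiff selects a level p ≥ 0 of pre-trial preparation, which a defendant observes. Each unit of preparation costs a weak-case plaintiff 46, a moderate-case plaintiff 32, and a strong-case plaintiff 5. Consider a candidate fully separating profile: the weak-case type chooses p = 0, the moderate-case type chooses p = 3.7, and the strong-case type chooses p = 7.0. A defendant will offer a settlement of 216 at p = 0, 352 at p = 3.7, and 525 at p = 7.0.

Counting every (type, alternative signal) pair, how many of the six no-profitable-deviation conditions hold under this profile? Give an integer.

Moderate-case (own payoff 352 − 32×3.7 = 233.6): to p=0 gives 216 → no gain ✓; to p=7.0 gives 525 − 32×7.0 = 301 → profitable ✗.
Weak-case (own payoff 216): to p=3.7 gives 352 − 46×3.7 = 181.8 → no gain ✓; to p=7.0 gives 525 − 46×7.0 = 203 → no gain ✓.
Strong-case (own payoff 525 − 5×7.0 = 490): to p=0 gives 216 → no gain ✓; to p=3.7 gives 352 − 5×3.7 = 333.5 → no gain ✓.
5 of the 6 constraints hold; not an equilibrium.

5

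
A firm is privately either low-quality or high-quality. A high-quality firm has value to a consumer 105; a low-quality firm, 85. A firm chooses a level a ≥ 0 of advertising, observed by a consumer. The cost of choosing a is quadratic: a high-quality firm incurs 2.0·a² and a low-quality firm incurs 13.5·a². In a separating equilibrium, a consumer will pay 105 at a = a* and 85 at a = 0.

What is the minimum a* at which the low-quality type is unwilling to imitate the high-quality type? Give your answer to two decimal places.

1.22

The low-quality type at a = 0 receives 85; imitating at a* yields 105 − 13.5·a*².
Indifference: 85 = 105 − 13.5·a*², so a*² = (105 − 85) / 13.5 ≈ 1.4815.
a* = √1.4815 ≈ 1.22.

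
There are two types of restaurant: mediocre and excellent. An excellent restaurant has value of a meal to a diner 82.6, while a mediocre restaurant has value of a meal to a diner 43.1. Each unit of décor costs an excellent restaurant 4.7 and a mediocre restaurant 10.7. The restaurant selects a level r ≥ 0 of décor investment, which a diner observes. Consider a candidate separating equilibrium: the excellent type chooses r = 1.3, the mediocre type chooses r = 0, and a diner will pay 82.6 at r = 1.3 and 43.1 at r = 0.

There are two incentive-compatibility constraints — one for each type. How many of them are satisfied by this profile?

Mediocre type: stay at 0 → 43.1; mimic → 82.6 − 10.7 × 1.3 = 68.69. IC fails (43.1 < 68.69).
Excellent type: signal → 82.6 − 4.7 × 1.3 = 76.49; deviate to 0 → 43.1. IC holds (76.49 ≥ 43.1).
1 of 2 constraints hold, so this profile is not an equilibrium.

1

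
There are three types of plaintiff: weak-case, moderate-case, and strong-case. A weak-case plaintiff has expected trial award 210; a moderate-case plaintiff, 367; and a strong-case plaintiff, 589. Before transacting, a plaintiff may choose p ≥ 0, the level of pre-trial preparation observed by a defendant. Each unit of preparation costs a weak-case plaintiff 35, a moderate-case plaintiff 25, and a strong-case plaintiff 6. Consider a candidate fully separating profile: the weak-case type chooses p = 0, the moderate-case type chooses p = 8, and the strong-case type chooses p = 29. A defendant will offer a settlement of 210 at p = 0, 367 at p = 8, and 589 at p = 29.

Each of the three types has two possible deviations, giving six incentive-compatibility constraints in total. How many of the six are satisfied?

5

Weak-case (own payoff 210): to p=8 gives 367 − 35×8 = 87 → no gain ✓; to p=29 gives 589 − 35×29 = -426 → no gain ✓.
Strong-case (own payoff 589 − 6×29 = 415): to p=0 gives 210 → no gain ✓; to p=8 gives 367 − 6×8 = 319 → no gain ✓.
Moderate-case (own payoff 367 − 25×8 = 167): to p=0 gives 210 → profitable ✗; to p=29 gives 589 − 25×29 = -136 → no gain ✓.
5 of the 6 constraints hold; not an equilibrium.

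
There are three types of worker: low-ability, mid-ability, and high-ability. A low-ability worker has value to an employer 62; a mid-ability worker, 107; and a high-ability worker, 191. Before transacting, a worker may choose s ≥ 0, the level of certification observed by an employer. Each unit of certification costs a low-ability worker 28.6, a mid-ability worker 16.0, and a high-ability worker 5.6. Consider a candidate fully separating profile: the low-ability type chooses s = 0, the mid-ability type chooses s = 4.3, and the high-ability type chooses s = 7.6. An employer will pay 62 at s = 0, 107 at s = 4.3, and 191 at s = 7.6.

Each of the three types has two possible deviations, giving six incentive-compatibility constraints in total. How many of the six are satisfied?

High-ability (own payoff 191 − 5.6×7.6 = 148.44): to s=0 gives 62 → no gain ✓; to s=4.3 gives 107 − 5.6×4.3 = 82.92 → no gain ✓.
Low-ability (own payoff 62): to s=4.3 gives 107 − 28.6×4.3 = -15.98 → no gain ✓; to s=7.6 gives 191 − 28.6×7.6 = -26.36 → no gain ✓.
Mid-ability (own payoff 107 − 16.0×4.3 = 38.2): to s=0 gives 62 → profitable ✗; to s=7.6 gives 191 − 16.0×7.6 = 69.4 → profitable ✗.
4 of the 6 constraints hold; not an equilibrium.

4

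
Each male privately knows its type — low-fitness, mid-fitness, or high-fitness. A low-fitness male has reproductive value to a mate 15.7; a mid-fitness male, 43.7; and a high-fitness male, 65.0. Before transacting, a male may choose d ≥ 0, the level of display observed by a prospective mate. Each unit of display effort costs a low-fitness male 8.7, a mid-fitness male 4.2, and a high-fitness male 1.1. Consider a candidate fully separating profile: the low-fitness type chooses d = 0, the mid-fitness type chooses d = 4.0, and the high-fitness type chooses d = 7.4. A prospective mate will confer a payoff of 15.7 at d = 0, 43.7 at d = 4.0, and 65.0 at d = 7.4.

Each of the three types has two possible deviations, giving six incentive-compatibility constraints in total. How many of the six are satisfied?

5

Low-fitness (own payoff 15.7): to d=4.0 gives 43.7 − 8.7×4.0 = 8.9 → no gain ✓; to d=7.4 gives 65.0 − 8.7×7.4 = 0.62 → no gain ✓.
High-fitness (own payoff 65.0 − 1.1×7.4 = 56.86): to d=0 gives 15.7 → no gain ✓; to d=4.0 gives 43.7 − 1.1×4.0 = 39.3 → no gain ✓.
Mid-fitness (own payoff 43.7 − 4.2×4.0 = 26.9): to d=0 gives 15.7 → no gain ✓; to d=7.4 gives 65.0 − 4.2×7.4 = 33.92 → profitable ✗.
5 of the 6 constraints hold; not an equilibrium.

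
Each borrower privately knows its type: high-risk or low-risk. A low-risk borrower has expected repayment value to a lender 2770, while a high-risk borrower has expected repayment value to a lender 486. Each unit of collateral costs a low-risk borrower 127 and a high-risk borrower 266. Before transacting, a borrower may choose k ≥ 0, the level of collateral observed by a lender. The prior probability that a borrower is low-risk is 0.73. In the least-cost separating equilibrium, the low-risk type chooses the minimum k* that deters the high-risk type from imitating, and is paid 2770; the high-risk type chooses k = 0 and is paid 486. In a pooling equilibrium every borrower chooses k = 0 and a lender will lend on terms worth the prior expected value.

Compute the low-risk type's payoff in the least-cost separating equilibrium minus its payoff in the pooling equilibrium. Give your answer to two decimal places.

-473.80

Least-cost separating signal: k* solves 486 = 2770 − 266·k*, so k* = (2770 − 486)/266 ≈ 8.5865.
Low-risk type's separating payoff: 2770 − 127 × k* = 2770 − 127 × (2770 − 486)/266 = 2770 − 290068/266 ≈ 1679.5188.
Pooling payoff: 0.73 × 2770 + 0.27 × 486 = 2153.32.
Difference: 1679.5188 − 2153.32 = -473.8012, i.e. -473.80 to two decimal places.
The low-risk type would prefer the pooling outcome.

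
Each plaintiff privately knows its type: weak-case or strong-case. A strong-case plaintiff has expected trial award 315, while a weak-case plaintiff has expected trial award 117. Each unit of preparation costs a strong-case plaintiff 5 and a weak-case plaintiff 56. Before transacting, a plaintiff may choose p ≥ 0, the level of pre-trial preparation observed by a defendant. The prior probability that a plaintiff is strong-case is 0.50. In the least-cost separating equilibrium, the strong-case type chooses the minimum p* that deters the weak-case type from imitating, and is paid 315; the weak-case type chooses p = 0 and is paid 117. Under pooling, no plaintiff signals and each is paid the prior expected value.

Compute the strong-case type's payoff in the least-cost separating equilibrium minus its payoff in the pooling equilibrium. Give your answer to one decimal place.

81.3

Least-cost separating signal: p* solves 117 = 315 − 56·p*, so p* = (315 − 117)/56 ≈ 3.5357.
Strong-case type's separating payoff: 315 − 5 × p* = 315 − 5 × (315 − 117)/56 = 315 − 990/56 ≈ 297.321.
Pooling payoff: 0.50 × 315 + 0.50 × 117 = 216.
Difference: 297.321 − 216 = 81.321, i.e. 81.3 to one decimal place.
The strong-case type prefers to separate.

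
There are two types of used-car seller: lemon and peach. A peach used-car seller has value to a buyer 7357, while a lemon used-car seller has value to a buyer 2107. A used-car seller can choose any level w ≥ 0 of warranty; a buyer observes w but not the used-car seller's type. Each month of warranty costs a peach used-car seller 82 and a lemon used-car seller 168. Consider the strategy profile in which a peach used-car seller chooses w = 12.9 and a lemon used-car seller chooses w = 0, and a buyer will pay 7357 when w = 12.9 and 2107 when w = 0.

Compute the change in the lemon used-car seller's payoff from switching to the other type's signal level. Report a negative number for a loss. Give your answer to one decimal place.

Playing w = 0 the lemon used-car seller receives 2107.
Deviating to w = 12.9 brings payment 7357 at cost 168 × 12.9 = 2167.2, netting 5189.8.
Gain from deviating: 5189.8 − 2107 = 3082.8.
The gain is positive, so the lemon type's incentive-compatibility constraint is violated — this profile is not a separating equilibrium.

3082.8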